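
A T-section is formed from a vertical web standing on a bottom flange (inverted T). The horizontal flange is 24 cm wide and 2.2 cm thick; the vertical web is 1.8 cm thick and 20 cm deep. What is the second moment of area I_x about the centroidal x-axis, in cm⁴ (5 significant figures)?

Split into non-overlapping primitives; take the origin at the lower-left of the bounding box.
Flange: 24 × 2.2, A = 52.8 cm², y = 1.1 cm, Ī = 21.296 cm⁴.
Web: 1.8 × 20, A = 36 cm², y = 12.2 cm, Ī = 1 200 cm⁴.
Centroid: ȳ = ΣA·y / ΣA = 5.6 cm.
Transfer each piece to the centroidal x-axis using Ī + A·d² with d = y − 5.6:
  flange: d = -4.5 cm → contributes +1090.496 cm⁴
  web: d = 6.6 cm → contributes +2768.16 cm⁴
Total I = 3858.656 cm⁴.

I_x ≈ 3858.7 cm⁴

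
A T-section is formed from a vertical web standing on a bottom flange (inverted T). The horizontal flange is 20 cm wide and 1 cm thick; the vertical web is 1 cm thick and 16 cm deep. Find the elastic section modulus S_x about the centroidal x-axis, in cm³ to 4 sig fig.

S_x ≈ 77.44 cm³

Break the section into simple shapes (no overlaps), measuring from the bottom-left corner of the bounding box.
Flange: 20 × 1, A = 20 cm², y = 0.5 cm, Ī = 1.66667 cm⁴.
Web: 1 × 16, A = 16 cm², y = 9 cm, Ī = 341.333 cm⁴.
Centroid: ȳ = ΣA·y / ΣA = 4.27778 cm.
Transfer each piece to the centroidal x-axis using Ī + A·d² with d = y − 4.27778:
  flange: d = -3.77778 cm → contributes +287.099 cm⁴
  web: d = 4.72222 cm → contributes +698.123 cm⁴
Total I = 985.222 cm⁴.
Extreme fibre distance c = 12.7222 cm; S = I/c = 77.441 cm³.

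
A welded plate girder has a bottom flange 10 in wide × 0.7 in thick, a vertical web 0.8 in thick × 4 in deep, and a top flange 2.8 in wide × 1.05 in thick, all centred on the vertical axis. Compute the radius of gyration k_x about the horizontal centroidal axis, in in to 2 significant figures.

k_x ≈ 2.1 in

Split into non-overlapping primitives; take the origin at the lower-left of the bounding box.
Bottom plate: 10 × 0.7, A = 7 in², y = 0.35 in, Ī = 0.2858 in⁴.
Web plate: 0.8 × 4, A = 3.2 in², y = 2.7 in, Ī = 4.267 in⁴.
Top plate: 2.8 × 1.05, A = 2.94 in², y = 5.225 in, Ī = 0.2701 in⁴.
Centroid: ȳ = ΣA·y / ΣA = 2.013 in.
Transfer each piece to the horizontal centroidal axis using Ī + A·d² with d = y − 2.013:
  bottom plate: d = -1.663 in → contributes +19.65 in⁴
  web plate: d = 0.6869 in → contributes +5.777 in⁴
  top plate: d = 3.212 in → contributes +30.6 in⁴
Total I = 56.02 in⁴.
Radius of gyration: k = √(I/A) = √(56.02 / 13.14) = 2.065 in.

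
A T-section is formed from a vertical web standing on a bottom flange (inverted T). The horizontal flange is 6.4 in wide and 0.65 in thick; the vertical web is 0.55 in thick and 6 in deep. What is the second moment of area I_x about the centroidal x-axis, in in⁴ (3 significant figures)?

Split into non-overlapping primitives; take the origin at the lower-left of the bounding box.
Flange: 6.4 × 0.65, A = 4.16 in², y = 0.325 in, Ī = 0.14647 in⁴.
Web: 0.55 × 6, A = 3.3 in², y = 3.65 in, Ī = 9.9 in⁴.
Centroid: ȳ = ΣA·y / ΣA = 1.7958 in.
Transfer each piece to the centroidal x-axis using Ī + A·d² with d = y − 1.7958:
  flange: d = -1.4708 in → contributes +9.1461 in⁴
  web: d = 1.8542 in → contributes +21.245 in⁴
Total I = 30.391 in⁴.

I_x ≈ 30.4 in⁴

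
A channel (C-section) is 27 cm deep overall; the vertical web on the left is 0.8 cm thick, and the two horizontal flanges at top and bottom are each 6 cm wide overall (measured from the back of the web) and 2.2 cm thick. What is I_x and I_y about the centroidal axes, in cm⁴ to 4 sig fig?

Split into non-overlapping primitives; take the origin at the lower-left of the bounding box.
Web: 0.8 × 27, A = 21.6 cm², y = 13.5 cm, Ī = 1312.2 cm⁴.
Top flange (beyond web): 5.2 × 2.2, A = 11.44 cm², y = 25.9 cm, Ī = 4.61413 cm⁴.
Bottom flange (beyond web): 5.2 × 2.2, A = 11.44 cm², y = 1.1 cm, Ī = 4.61413 cm⁴.
By symmetry the centroid is at mid-height, ȳ = 13.5 cm.
Transfer each piece to the centroidal x-axis using Ī + A·d² with d = y − 13.5:
  web: d = 0 cm → contributes +1312.2 cm⁴
  top flange (beyond web): d = 12.4 cm → contributes +1763.63 cm⁴
  bottom flange (beyond web): d = -12.4 cm → contributes +1763.63 cm⁴
Total I = 4839.46 cm⁴.
For the y-axis: x̄ = 1.94317 cm.
Repeating about the centroidal y-axis gives I_y = 152.705 cm⁴.

I_x ≈ 4839 cm⁴, I_y ≈ 152.7 cm⁴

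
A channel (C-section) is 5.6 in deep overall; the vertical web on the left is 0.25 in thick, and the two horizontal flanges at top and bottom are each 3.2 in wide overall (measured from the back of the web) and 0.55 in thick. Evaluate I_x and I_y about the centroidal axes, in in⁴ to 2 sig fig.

I_x ≈ 24 in⁴, I_y ≈ 4.9 in⁴

Decompose the section into non-overlapping parts with the origin at the bottom-left of its bounding rectangle.
Web: 0.25 × 5.6, A = 1.4 in², y = 2.8 in, Ī = 3.659 in⁴.
Top flange (beyond web): 2.95 × 0.55, A = 1.623 in², y = 5.325 in, Ī = 0.0409 in⁴.
Bottom flange (beyond web): 2.95 × 0.55, A = 1.623 in², y = 0.275 in, Ī = 0.0409 in⁴.
By symmetry the centroid is at mid-height, ȳ = 2.8 in.
Transfer each piece to the centroidal x-axis using Ī + A·d² with d = y − 2.8:
  web: d = 0 in → contributes +3.659 in⁴
  top flange (beyond web): d = 2.525 in → contributes +10.39 in⁴
  bottom flange (beyond web): d = -2.525 in → contributes +10.39 in⁴
Total I = 24.43 in⁴.
For the y-axis: x̄ = 1.243 in.
Repeating about the centroidal y-axis gives I_y = 4.864 in⁴.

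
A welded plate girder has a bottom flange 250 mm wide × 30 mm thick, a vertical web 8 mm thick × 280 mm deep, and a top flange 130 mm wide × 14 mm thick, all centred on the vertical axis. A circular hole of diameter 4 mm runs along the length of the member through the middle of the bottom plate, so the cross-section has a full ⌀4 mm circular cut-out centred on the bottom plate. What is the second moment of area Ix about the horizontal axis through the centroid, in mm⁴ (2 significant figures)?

Decompose the section into non-overlapping parts with the origin at the bottom-left of its bounding rectangle.
Bottom plate: 250 × 30, A = 7 500 mm², y = 15 mm, Ī = 562 500 mm⁴.
Web plate: 8 × 280, A = 2 240 mm², y = 170 mm, Ī = 14 634 667 mm⁴.
Top plate: 130 × 14, A = 1 820 mm², y = 317 mm, Ī = 29 727 mm⁴.
Hole (subtracted): ⌀4, A = 12.57 mm², y = 15 mm, Ī = 12.57 mm⁴.
Centroid: ȳ = ΣA·y / ΣA = 92.67 mm.
Transfer each piece to the horizontal axis through the centroid using Ī + A·d² with d = y − 92.67:
  bottom plate: d = -77.67 mm → contributes +45 802 256 mm⁴
  web plate: d = 77.33 mm → contributes +28 031 183 mm⁴
  top plate: d = 224.3 mm → contributes +91 622 791 mm⁴
  hole: d = -77.67 mm → contributes −75 813 mm⁴
Total I = 165 380 417 mm⁴.

Ix ≈ 1.7 × 10⁸ mm⁴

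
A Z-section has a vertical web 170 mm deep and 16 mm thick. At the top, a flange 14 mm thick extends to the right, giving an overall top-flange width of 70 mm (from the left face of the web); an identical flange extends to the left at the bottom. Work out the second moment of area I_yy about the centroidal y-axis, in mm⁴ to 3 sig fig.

Treat the section as a set of non-overlapping primitives; coordinates are from the bounding-box lower-left.
Web: 16 × 170, A = 2 720 mm², x = 62 mm, Ī = 58 027 mm⁴.
Top flange (beyond web): 54 × 14, A = 756 mm², x = 97 mm, Ī = 183 708 mm⁴.
Bottom flange (beyond web): 54 × 14, A = 756 mm², x = 27 mm, Ī = 183 708 mm⁴.
Centroid: x̄ = ΣA·x / ΣA = 62 mm.
Transfer each piece to the centroidal y-axis using Ī + A·d² with d = x − 62:
  web: d = 0 mm → contributes +58 027 mm⁴
  top flange (beyond web): d = 35 mm → contributes +1 109 808 mm⁴
  bottom flange (beyond web): d = -35 mm → contributes +1 109 808 mm⁴
Total I = 2 277 643 mm⁴.

I_yy ≈ 2.28 × 10⁶ mm⁴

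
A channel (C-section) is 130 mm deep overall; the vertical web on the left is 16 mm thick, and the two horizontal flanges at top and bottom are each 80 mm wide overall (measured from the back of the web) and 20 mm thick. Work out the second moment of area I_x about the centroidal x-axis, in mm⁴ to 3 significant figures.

I_x ≈ 1.08 × 10⁷ mm⁴

Split into non-overlapping primitives; take the origin at the lower-left of the bounding box.
Web: 16 × 130, A = 2 080 mm², y = 65 mm, Ī = 2 929 333 mm⁴.
Top flange (beyond web): 64 × 20, A = 1 280 mm², y = 120 mm, Ī = 42 667 mm⁴.
Bottom flange (beyond web): 64 × 20, A = 1 280 mm², y = 10 mm, Ī = 42 667 mm⁴.
By symmetry the centroid is at mid-height, ȳ = 65 mm.
Transfer each piece to the centroidal x-axis using Ī + A·d² with d = y − 65:
  web: d = 0 mm → contributes +2 929 333 mm⁴
  top flange (beyond web): d = 55 mm → contributes +3 914 667 mm⁴
  bottom flange (beyond web): d = -55 mm → contributes +3 914 667 mm⁴
Total I = 10 758 667 mm⁴.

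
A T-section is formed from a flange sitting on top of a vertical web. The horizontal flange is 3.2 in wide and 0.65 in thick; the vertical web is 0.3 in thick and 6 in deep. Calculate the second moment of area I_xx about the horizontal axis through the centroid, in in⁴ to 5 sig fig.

I_xx ≈ 16.141 in⁴

Split into non-overlapping primitives; take the origin at the lower-left of the bounding box.
Flange: 3.2 × 0.65, A = 2.08 in², y = 6.325 in, Ī = 0.07323333 in⁴.
Web: 0.3 × 6, A = 1.8 in², y = 3 in, Ī = 5.4 in⁴.
Centroid: ȳ = ΣA·y / ΣA = 4.782474 in.
Transfer each piece to the horizontal axis through the centroid using Ī + A·d² with d = y − 4.782474:
  flange: d = 1.542526 in → contributes +5.022356 in⁴
  web: d = -1.782474 in → contributes +11.11899 in⁴
Total I = 16.14134 in⁴.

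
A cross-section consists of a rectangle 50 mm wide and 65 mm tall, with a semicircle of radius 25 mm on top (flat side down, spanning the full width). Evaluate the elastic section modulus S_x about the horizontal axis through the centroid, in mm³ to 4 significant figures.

S_x ≈ 5.449 × 10⁴ mm³

Treat the section as a set of non-overlapping primitives; coordinates are from the bounding-box lower-left.
Rectangular body: 50 × 65, A = 3 250 mm², y = 32.5 mm, Ī = 1 144 271 mm⁴.
Semicircular cap: semicircle r = 25, A = 981.748 mm², y = 75.6103 mm, Ī = 42873.8 mm⁴.
Centroid: ȳ = ΣA·y / ΣA = 42.5014 mm.
Transfer each piece to the horizontal axis through the centroid using Ī + A·d² with d = y − 42.5014:
  rectangular body: d = -10.0014 mm → contributes +1 469 363 mm⁴
  semicircular cap: d = 33.1089 mm → contributes +1 119 066 mm⁴
Total I = 2 588 429 mm⁴.
Extreme fibre distance c = 47.4986 mm; S = I/c = 54494.9 mm³.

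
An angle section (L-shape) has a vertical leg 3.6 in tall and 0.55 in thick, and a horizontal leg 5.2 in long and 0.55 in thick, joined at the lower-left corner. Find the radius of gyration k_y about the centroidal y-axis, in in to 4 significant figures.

k_y ≈ 1.640 in

Decompose the section into non-overlapping parts with the origin at the bottom-left of its bounding rectangle.
Vertical leg: 0.55 × 3.6, A = 1.98 in², x = 0.275 in, Ī = 0.0499125 in⁴.
Horizontal leg (remainder): 4.65 × 0.55, A = 2.5575 in², x = 2.875 in, Ī = 4.6083 in⁴.
Centroid: x̄ = ΣA·x / ΣA = 1.74045 in.
Transfer each piece to the centroidal y-axis using Ī + A·d² with d = x − 1.74045:
  vertical leg: d = -1.46545 in → contributes +4.30208 in⁴
  horizontal leg (remainder): d = 1.13455 in → contributes +7.90029 in⁴
Total I = 12.2024 in⁴.
Radius of gyration: k = √(I/A) = √(12.2024 / 4.5375) = 1.63989 in.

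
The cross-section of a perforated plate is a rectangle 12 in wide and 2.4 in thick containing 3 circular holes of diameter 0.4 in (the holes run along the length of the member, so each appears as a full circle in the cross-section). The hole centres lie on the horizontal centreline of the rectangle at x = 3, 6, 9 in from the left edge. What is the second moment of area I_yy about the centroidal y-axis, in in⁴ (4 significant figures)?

I_yy ≈ 343.3 in⁴

Split into non-overlapping primitives; take the origin at the lower-left of the bounding box.
Plate: 12 × 2.4, A = 28.8 in², x = 6 in, Ī = 345.6 in⁴.
Hole 1 (subtracted): ⌀0.4, A = 0.125664 in², x = 3 in, Ī = 0.00125664 in⁴.
Hole 2 (subtracted): ⌀0.4, A = 0.125664 in², x = 6 in, Ī = 0.00125664 in⁴.
Hole 3 (subtracted): ⌀0.4, A = 0.125664 in², x = 9 in, Ī = 0.00125664 in⁴.
By symmetry the centroid is at mid-width, x̄ = 6 in.
Transfer each piece to the centroidal y-axis using Ī + A·d² with d = x − 6:
  plate: d = 0 in → contributes +345.6 in⁴
  hole 1: d = -3 in → contributes −1.13223 in⁴
  hole 2: d = 0 in → contributes −0.00125664 in⁴
  hole 3: d = 3 in → contributes −1.13223 in⁴
Total I = 343.334 in⁴.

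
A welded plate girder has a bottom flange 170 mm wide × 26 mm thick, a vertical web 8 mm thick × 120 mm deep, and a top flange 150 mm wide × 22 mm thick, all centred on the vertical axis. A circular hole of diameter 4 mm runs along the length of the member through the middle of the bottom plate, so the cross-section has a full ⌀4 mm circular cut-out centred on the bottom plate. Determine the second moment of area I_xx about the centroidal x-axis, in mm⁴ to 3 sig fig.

Treat the section as a set of non-overlapping primitives; coordinates are from the bounding-box lower-left.
Bottom plate: 170 × 26, A = 4 420 mm², y = 13 mm, Ī = 248 993 mm⁴.
Web plate: 8 × 120, A = 960 mm², y = 86 mm, Ī = 1 152 000 mm⁴.
Top plate: 150 × 22, A = 3 300 mm², y = 157 mm, Ī = 133 100 mm⁴.
Hole (subtracted): ⌀4, A = 12.566 mm², y = 13 mm, Ī = 12.566 mm⁴.
Centroid: ȳ = ΣA·y / ΣA = 75.911 mm.
Transfer each piece to the centroidal x-axis using Ī + A·d² with d = y − 75.911:
  bottom plate: d = -62.911 mm → contributes +17 742 640 mm⁴
  web plate: d = 10.089 mm → contributes +1 249 710 mm⁴
  top plate: d = 81.089 mm → contributes +21 831 815 mm⁴
  hole: d = -62.911 mm → contributes −49 748 mm⁴
Total I = 40 774 417 mm⁴.

I_xx ≈ 4.08 × 10⁷ mm⁴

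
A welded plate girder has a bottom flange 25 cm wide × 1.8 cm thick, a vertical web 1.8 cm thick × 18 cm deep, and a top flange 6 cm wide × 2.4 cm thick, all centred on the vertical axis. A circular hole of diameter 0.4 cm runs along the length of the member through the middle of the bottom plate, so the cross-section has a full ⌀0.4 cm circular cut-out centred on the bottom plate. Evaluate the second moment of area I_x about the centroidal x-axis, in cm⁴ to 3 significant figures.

I_x ≈ 5830 cm⁴

Treat the section as a set of non-overlapping primitives; coordinates are from the bounding-box lower-left.
Bottom plate: 25 × 1.8, A = 45 cm², y = 0.9 cm, Ī = 12.15 cm⁴.
Web plate: 1.8 × 18, A = 32.4 cm², y = 10.8 cm, Ī = 874.8 cm⁴.
Top plate: 6 × 2.4, A = 14.4 cm², y = 21 cm, Ī = 6.912 cm⁴.
Hole (subtracted): ⌀0.4, A = 0.12566 cm², y = 0.9 cm, Ī = 0.0012566 cm⁴.
Centroid: ȳ = ΣA·y / ΣA = 7.5562 cm.
Transfer each piece to the centroidal x-axis using Ī + A·d² with d = y − 7.5562:
  bottom plate: d = -6.6562 cm → contributes +2005.9 cm⁴
  web plate: d = 3.2438 cm → contributes +1215.7 cm⁴
  top plate: d = 13.444 cm → contributes +2609.5 cm⁴
  hole: d = -6.6562 cm → contributes −5.5687 cm⁴
Total I = 5825.5 cm⁴.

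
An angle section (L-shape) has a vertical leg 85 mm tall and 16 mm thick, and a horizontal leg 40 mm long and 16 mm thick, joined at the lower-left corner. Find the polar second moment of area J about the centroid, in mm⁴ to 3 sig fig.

Treat the section as a set of non-overlapping primitives; coordinates are from the bounding-box lower-left.
Vertical leg: 16 × 85, A = 1 360 mm², y = 42.5 mm, Ī = 818 833 mm⁴.
Horizontal leg (remainder): 24 × 16, A = 384 mm², y = 8 mm, Ī = 8 192 mm⁴.
Centroid: ȳ = ΣA·y / ΣA = 34.904 mm.
Transfer each piece to the centroidal x-axis using Ī + A·d² with d = y − 34.904:
  vertical leg: d = 7.5963 mm → contributes +897 311 mm⁴
  horizontal leg (remainder): d = -26.904 mm → contributes +286 134 mm⁴
Total I = 1 183 445 mm⁴.
For the y-axis: x̄ = 12.404 mm.
Repeating about the centroidal y-axis gives I_y = 167 225 mm⁴.
Polar second moment: J = I_x + I_y = 1 350 670 mm⁴.

J ≈ 1.35 × 10⁶ mm⁴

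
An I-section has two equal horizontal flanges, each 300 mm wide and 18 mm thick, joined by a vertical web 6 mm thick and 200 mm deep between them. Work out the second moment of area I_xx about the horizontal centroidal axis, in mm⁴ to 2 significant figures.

Split into non-overlapping primitives; take the origin at the lower-left of the bounding box.
Bottom flange: 300 × 18, A = 5 400 mm², y = 9 mm, Ī = 145 800 mm⁴.
Web: 6 × 200, A = 1 200 mm², y = 118 mm, Ī = 4 000 000 mm⁴.
Top flange: 300 × 18, A = 5 400 mm², y = 227 mm, Ī = 145 800 mm⁴.
By symmetry the centroid is at mid-height, ȳ = 118 mm.
Transfer each piece to the horizontal centroidal axis using Ī + A·d² with d = y − 118:
  bottom flange: d = -109 mm → contributes +64 303 200 mm⁴
  web: d = 0 mm → contributes +4 000 000 mm⁴
  top flange: d = 109 mm → contributes +64 303 200 mm⁴
Total I = 132 606 400 mm⁴.

I_xx ≈ 1.3 × 10⁸ mm⁴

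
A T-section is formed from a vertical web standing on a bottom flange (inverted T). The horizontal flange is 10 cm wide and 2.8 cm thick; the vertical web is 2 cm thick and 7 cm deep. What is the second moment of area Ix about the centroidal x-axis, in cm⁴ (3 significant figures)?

Decompose the section into non-overlapping parts with the origin at the bottom-left of its bounding rectangle.
Flange: 10 × 2.8, A = 28 cm², y = 1.4 cm, Ī = 18.293 cm⁴.
Web: 2 × 7, A = 14 cm², y = 6.3 cm, Ī = 57.167 cm⁴.
Centroid: ȳ = ΣA·y / ΣA = 3.0333 cm.
Transfer each piece to the centroidal x-axis using Ī + A·d² with d = y − 3.0333:
  flange: d = -1.6333 cm → contributes +92.991 cm⁴
  web: d = 3.2667 cm → contributes +206.56 cm⁴
Total I = 299.55 cm⁴.

Ix ≈ 300 cm⁴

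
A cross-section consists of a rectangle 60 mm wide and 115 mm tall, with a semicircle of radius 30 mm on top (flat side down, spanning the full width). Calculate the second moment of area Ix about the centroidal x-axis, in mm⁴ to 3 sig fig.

Treat the section as a set of non-overlapping primitives; coordinates are from the bounding-box lower-left.
Rectangular body: 60 × 115, A = 6 900 mm², y = 57.5 mm, Ī = 7 604 375 mm⁴.
Semicircular cap: semicircle r = 30, A = 1413.7 mm², y = 127.73 mm, Ī = 88 903 mm⁴.
Centroid: ȳ = ΣA·y / ΣA = 69.443 mm.
Transfer each piece to the centroidal x-axis using Ī + A·d² with d = y − 69.443:
  rectangular body: d = -11.943 mm → contributes +8 588 518 mm⁴
  semicircular cap: d = 58.29 mm → contributes +4 892 263 mm⁴
Total I = 13 480 781 mm⁴.

Ix ≈ 1.35 × 10⁷ mm⁴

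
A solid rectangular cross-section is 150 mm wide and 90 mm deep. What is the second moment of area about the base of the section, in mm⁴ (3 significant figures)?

The section: 150 × 90, A = 13 500 mm², y = 45 mm, Ī = 9 112 500 mm⁴.
Transfer it to the base of the section using Ī + A·d² with d = y − 0:
  the section: d = 45 mm → contributes +36 450 000 mm⁴
Total I = 36 450 000 mm⁴.

I_base ≈ 3.65 × 10⁷ mm⁴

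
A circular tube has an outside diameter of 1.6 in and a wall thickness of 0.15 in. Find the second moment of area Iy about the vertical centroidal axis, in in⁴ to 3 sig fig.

Decompose the section into non-overlapping parts with the origin at the bottom-left of its bounding rectangle.
Outer circle: ⌀1.6, A = 2.0106 in², x = 0.8 in, Ī = 0.3217 in⁴.
Bore (subtracted): ⌀1.3, A = 1.3273 in², x = 0.8 in, Ī = 0.1402 in⁴.
By symmetry the centroid is at mid-width, x̄ = 0.8 in.
All pieces are centred on the vertical centroidal axis, so I = ΣĪ (holes subtracted) = 0.1815 in⁴.

Iy ≈ 0.182 in⁴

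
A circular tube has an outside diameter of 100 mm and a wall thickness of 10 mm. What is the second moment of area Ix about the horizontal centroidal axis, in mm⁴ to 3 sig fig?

Split into non-overlapping primitives; take the origin at the lower-left of the bounding box.
Outer circle: ⌀100, A = 7 854 mm², y = 50 mm, Ī = 4 908 739 mm⁴.
Bore (subtracted): ⌀80, A = 5026.5 mm², y = 50 mm, Ī = 2 010 619 mm⁴.
By symmetry the centroid is at mid-height, ȳ = 50 mm.
All pieces are centred on the horizontal centroidal axis, so I = ΣĪ (holes subtracted) = 2 898 119 mm⁴.

Ix ≈ 2.90 × 10⁶ mm⁴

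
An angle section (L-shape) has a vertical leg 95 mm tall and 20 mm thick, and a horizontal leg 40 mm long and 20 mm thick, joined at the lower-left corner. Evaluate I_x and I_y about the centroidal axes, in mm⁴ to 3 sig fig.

I_x ≈ 1.91 × 10⁶ mm⁴, I_y ≈ 2.09 × 10⁵ mm⁴

Treat the section as a set of non-overlapping primitives; coordinates are from the bounding-box lower-left.
Vertical leg: 20 × 95, A = 1 900 mm², y = 47.5 mm, Ī = 1 428 958 mm⁴.
Horizontal leg (remainder): 20 × 20, A = 400 mm², y = 10 mm, Ī = 13 333 mm⁴.
Centroid: ȳ = ΣA·y / ΣA = 40.978 mm.
Transfer each piece to the centroidal x-axis using Ī + A·d² with d = y − 40.978:
  vertical leg: d = 6.5217 mm → contributes +1 509 771 mm⁴
  horizontal leg (remainder): d = -30.978 mm → contributes +397 194 mm⁴
Total I = 1 906 966 mm⁴.
For the y-axis: x̄ = 13.478 mm.
Repeating about the centroidal y-axis gives I_y = 208 841 mm⁴.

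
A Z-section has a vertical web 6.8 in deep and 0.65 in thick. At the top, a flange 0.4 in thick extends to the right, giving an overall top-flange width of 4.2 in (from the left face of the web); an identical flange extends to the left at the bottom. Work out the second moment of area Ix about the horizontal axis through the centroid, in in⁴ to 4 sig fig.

Treat the section as a set of non-overlapping primitives; coordinates are from the bounding-box lower-left.
Web: 0.65 × 6.8, A = 4.42 in², y = 3.4 in, Ī = 17.0317 in⁴.
Top flange (beyond web): 3.55 × 0.4, A = 1.42 in², y = 6.6 in, Ī = 0.0189333 in⁴.
Bottom flange (beyond web): 3.55 × 0.4, A = 1.42 in², y = 0.2 in, Ī = 0.0189333 in⁴.
Centroid: ȳ = ΣA·y / ΣA = 3.4 in.
Transfer each piece to the horizontal axis through the centroid using Ī + A·d² with d = y − 3.4:
  web: d = 0 in → contributes +17.0317 in⁴
  top flange (beyond web): d = 3.2 in → contributes +14.5597 in⁴
  bottom flange (beyond web): d = -3.2 in → contributes +14.5597 in⁴
Total I = 46.1512 in⁴.

Ix ≈ 46.15 in⁴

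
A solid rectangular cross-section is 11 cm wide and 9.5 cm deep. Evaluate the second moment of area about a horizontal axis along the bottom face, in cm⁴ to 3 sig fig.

I_base ≈ 3140 cm⁴

The section: 11 × 9.5, A = 104.5 cm², y = 4.75 cm, Ī = 785.93 cm⁴.
Transfer it to a horizontal axis along the bottom face using Ī + A·d² with d = y − 0:
  the section: d = 4.75 cm → contributes +3143.7 cm⁴
Total I = 3143.7 cm⁴.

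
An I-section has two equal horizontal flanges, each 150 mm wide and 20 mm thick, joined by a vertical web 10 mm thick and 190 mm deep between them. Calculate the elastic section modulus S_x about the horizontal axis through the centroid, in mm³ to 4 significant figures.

Split into non-overlapping primitives; take the origin at the lower-left of the bounding box.
Bottom flange: 150 × 20, A = 3 000 mm², y = 10 mm, Ī = 100 000 mm⁴.
Web: 10 × 190, A = 1 900 mm², y = 115 mm, Ī = 5 715 833 mm⁴.
Top flange: 150 × 20, A = 3 000 mm², y = 220 mm, Ī = 100 000 mm⁴.
By symmetry the centroid is at mid-height, ȳ = 115 mm.
Transfer each piece to the horizontal axis through the centroid using Ī + A·d² with d = y − 115:
  bottom flange: d = -105 mm → contributes +33 175 000 mm⁴
  web: d = 0 mm → contributes +5 715 833 mm⁴
  top flange: d = 105 mm → contributes +33 175 000 mm⁴
Total I = 72 065 833 mm⁴.
Extreme fibre distance c = 115 mm; S = I/c = 626 659 mm³.

S_x ≈ 6.267 × 10⁵ mm³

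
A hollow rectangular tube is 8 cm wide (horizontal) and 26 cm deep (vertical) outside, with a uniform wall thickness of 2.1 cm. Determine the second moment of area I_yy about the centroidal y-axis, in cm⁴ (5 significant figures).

Break the section into simple shapes (no overlaps), measuring from the bottom-left corner of the bounding box.
Outer rectangle: 8 × 26, A = 208 cm², x = 4 cm, Ī = 1109.333 cm⁴.
Inner void (subtracted): 3.8 × 21.8, A = 82.84 cm², x = 4 cm, Ī = 99.68413 cm⁴.
By symmetry the centroid is at mid-width, x̄ = 4 cm.
All pieces are centred on the centroidal y-axis, so I = ΣĪ (holes subtracted) = 1009.649 cm⁴.

I_yy ≈ 1009.6 cm⁴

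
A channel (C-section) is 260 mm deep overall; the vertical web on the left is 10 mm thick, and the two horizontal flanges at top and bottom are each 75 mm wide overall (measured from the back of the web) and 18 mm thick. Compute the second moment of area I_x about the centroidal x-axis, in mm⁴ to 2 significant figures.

I_x ≈ 4.9 × 10⁷ mm⁴

Split into non-overlapping primitives; take the origin at the lower-left of the bounding box.
Web: 10 × 260, A = 2 600 mm², y = 130 mm, Ī = 14 646 667 mm⁴.
Top flange (beyond web): 65 × 18, A = 1 170 mm², y = 251 mm, Ī = 31 590 mm⁴.
Bottom flange (beyond web): 65 × 18, A = 1 170 mm², y = 9 mm, Ī = 31 590 mm⁴.
By symmetry the centroid is at mid-height, ȳ = 130 mm.
Transfer each piece to the centroidal x-axis using Ī + A·d² with d = y − 130:
  web: d = 0 mm → contributes +14 646 667 mm⁴
  top flange (beyond web): d = 121 mm → contributes +17 161 560 mm⁴
  bottom flange (beyond web): d = -121 mm → contributes +17 161 560 mm⁴
Total I = 48 969 787 mm⁴.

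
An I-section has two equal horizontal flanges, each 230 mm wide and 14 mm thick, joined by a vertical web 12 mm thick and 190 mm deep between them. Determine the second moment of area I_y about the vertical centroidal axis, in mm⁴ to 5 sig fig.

I_y ≈ 2.8417 × 10⁷ mm⁴

Split into non-overlapping primitives; take the origin at the lower-left of the bounding box.
Bottom flange: 230 × 14, A = 3 220 mm², x = 115 mm, Ī = 14 194 833 mm⁴.
Web: 12 × 190, A = 2 280 mm², x = 115 mm, Ī = 27 360 mm⁴.
Top flange: 230 × 14, A = 3 220 mm², x = 115 mm, Ī = 14 194 833 mm⁴.
By symmetry the centroid is at mid-width, x̄ = 115 mm.
All pieces are centred on the vertical centroidal axis, so I = ΣĪ = 28 417 027 mm⁴.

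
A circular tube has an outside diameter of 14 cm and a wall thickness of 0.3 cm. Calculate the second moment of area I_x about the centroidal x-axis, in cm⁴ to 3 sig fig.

I_x ≈ 303 cm⁴

Treat the section as a set of non-overlapping primitives; coordinates are from the bounding-box lower-left.
Outer circle: ⌀14, A = 153.94 cm², y = 7 cm, Ī = 1885.7 cm⁴.
Bore (subtracted): ⌀13.4, A = 141.03 cm², y = 7 cm, Ī = 1582.7 cm⁴.
By symmetry the centroid is at mid-height, ȳ = 7 cm.
All pieces are centred on the centroidal x-axis, so I = ΣĪ (holes subtracted) = 303.08 cm⁴.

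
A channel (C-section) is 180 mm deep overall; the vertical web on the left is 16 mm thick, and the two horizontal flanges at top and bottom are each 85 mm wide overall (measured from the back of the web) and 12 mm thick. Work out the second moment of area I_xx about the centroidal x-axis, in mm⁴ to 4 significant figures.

Treat the section as a set of non-overlapping primitives; coordinates are from the bounding-box lower-left.
Web: 16 × 180, A = 2 880 mm², y = 90 mm, Ī = 7 776 000 mm⁴.
Top flange (beyond web): 69 × 12, A = 828 mm², y = 174 mm, Ī = 9 936 mm⁴.
Bottom flange (beyond web): 69 × 12, A = 828 mm², y = 6 mm, Ī = 9 936 mm⁴.
By symmetry the centroid is at mid-height, ȳ = 90 mm.
Transfer each piece to the centroidal x-axis using Ī + A·d² with d = y − 90:
  web: d = 0 mm → contributes +7 776 000 mm⁴
  top flange (beyond web): d = 84 mm → contributes +5 852 304 mm⁴
  bottom flange (beyond web): d = -84 mm → contributes +5 852 304 mm⁴
Total I = 19 480 608 mm⁴.

I_xx ≈ 1.948 × 10⁷ mm⁴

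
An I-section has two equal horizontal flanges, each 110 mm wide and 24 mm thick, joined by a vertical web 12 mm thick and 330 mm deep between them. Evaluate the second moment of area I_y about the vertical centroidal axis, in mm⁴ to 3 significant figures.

I_y ≈ 5.37 × 10⁶ mm⁴

Decompose the section into non-overlapping parts with the origin at the bottom-left of its bounding rectangle.
Bottom flange: 110 × 24, A = 2 640 mm², x = 55 mm, Ī = 2 662 000 mm⁴.
Web: 12 × 330, A = 3 960 mm², x = 55 mm, Ī = 47 520 mm⁴.
Top flange: 110 × 24, A = 2 640 mm², x = 55 mm, Ī = 2 662 000 mm⁴.
By symmetry the centroid is at mid-width, x̄ = 55 mm.
All pieces are centred on the vertical centroidal axis, so I = ΣĪ = 5 371 520 mm⁴.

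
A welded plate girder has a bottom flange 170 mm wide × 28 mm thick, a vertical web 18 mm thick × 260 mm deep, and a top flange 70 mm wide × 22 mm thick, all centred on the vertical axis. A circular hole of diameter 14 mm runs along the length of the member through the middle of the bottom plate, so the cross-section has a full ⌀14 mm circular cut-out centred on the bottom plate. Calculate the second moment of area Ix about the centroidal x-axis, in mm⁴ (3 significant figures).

Ix ≈ 1.34 × 10⁸ mm⁴

Decompose the section into non-overlapping parts with the origin at the bottom-left of its bounding rectangle.
Bottom plate: 170 × 28, A = 4 760 mm², y = 14 mm, Ī = 310 987 mm⁴.
Web plate: 18 × 260, A = 4 680 mm², y = 158 mm, Ī = 26 364 000 mm⁴.
Top plate: 70 × 22, A = 1 540 mm², y = 299 mm, Ī = 62 113 mm⁴.
Hole (subtracted): ⌀14, A = 153.94 mm², y = 14 mm, Ī = 1885.7 mm⁴.
Centroid: ȳ = ΣA·y / ΣA = 116.79 mm.
Transfer each piece to the centroidal x-axis using Ī + A·d² with d = y − 116.79:
  bottom plate: d = -102.79 mm → contributes +50 604 941 mm⁴
  web plate: d = 41.209 mm → contributes +34 311 552 mm⁴
  top plate: d = 182.21 mm → contributes +51 190 388 mm⁴
  hole: d = -102.79 mm → contributes −1 628 388 mm⁴
Total I = 134 478 492 mm⁴.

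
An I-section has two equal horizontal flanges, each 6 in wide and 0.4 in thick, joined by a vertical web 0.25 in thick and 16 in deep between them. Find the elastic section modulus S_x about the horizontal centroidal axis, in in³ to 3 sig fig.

Treat the section as a set of non-overlapping primitives; coordinates are from the bounding-box lower-left.
Bottom flange: 6 × 0.4, A = 2.4 in², y = 0.2 in, Ī = 0.032 in⁴.
Web: 0.25 × 16, A = 4 in², y = 8.4 in, Ī = 85.333 in⁴.
Top flange: 6 × 0.4, A = 2.4 in², y = 16.6 in, Ī = 0.032 in⁴.
By symmetry the centroid is at mid-height, ȳ = 8.4 in.
Transfer each piece to the horizontal centroidal axis using Ī + A·d² with d = y − 8.4:
  bottom flange: d = -8.2 in → contributes +161.41 in⁴
  web: d = 0 in → contributes +85.333 in⁴
  top flange: d = 8.2 in → contributes +161.41 in⁴
Total I = 408.15 in⁴.
Extreme fibre distance c = 8.4 in; S = I/c = 48.589 in³.

S_x ≈ 48.6 in³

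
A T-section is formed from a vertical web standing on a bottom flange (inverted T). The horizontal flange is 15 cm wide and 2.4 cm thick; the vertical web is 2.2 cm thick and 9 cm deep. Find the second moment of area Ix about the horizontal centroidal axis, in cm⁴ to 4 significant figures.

Ix ≈ 566.0 cm⁴

Break the section into simple shapes (no overlaps), measuring from the bottom-left corner of the bounding box.
Flange: 15 × 2.4, A = 36 cm², y = 1.2 cm, Ī = 17.28 cm⁴.
Web: 2.2 × 9, A = 19.8 cm², y = 6.9 cm, Ī = 133.65 cm⁴.
Centroid: ȳ = ΣA·y / ΣA = 3.22258 cm.
Transfer each piece to the horizontal centroidal axis using Ī + A·d² with d = y − 3.22258:
  flange: d = -2.02258 cm → contributes +164.55 cm⁴
  web: d = 3.67742 cm → contributes +401.414 cm⁴
Total I = 565.964 cm⁴.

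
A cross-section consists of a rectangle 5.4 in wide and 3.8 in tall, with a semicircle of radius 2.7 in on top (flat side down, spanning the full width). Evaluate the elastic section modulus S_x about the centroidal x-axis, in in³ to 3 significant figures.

S_x ≈ 28.1 in³

Split into non-overlapping primitives; take the origin at the lower-left of the bounding box.
Rectangular body: 5.4 × 3.8, A = 20.52 in², y = 1.9 in, Ī = 24.692 in⁴.
Semicircular cap: semicircle r = 2.7, A = 11.451 in², y = 4.9459 in, Ī = 5.8329 in⁴.
Centroid: ȳ = ΣA·y / ΣA = 2.991 in.
Transfer each piece to the centroidal x-axis using Ī + A·d² with d = y − 2.991:
  rectangular body: d = -1.091 in → contributes +49.115 in⁴
  semicircular cap: d = 1.955 in → contributes +49.597 in⁴
Total I = 98.713 in⁴.
Extreme fibre distance c = 3.509 in; S = I/c = 28.131 in³.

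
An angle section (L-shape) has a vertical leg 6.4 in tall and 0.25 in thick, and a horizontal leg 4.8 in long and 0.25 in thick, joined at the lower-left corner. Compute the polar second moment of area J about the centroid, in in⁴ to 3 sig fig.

J ≈ 17.6 in⁴

Break the section into simple shapes (no overlaps), measuring from the bottom-left corner of the bounding box.
Vertical leg: 0.25 × 6.4, A = 1.6 in², y = 3.2 in, Ī = 5.4613 in⁴.
Horizontal leg (remainder): 4.55 × 0.25, A = 1.1375 in², y = 0.125 in, Ī = 0.0059245 in⁴.
Centroid: ȳ = ΣA·y / ΣA = 1.9223 in.
Transfer each piece to the centroidal x-axis using Ī + A·d² with d = y − 1.9223:
  vertical leg: d = 1.2777 in → contributes +8.0735 in⁴
  horizontal leg (remainder): d = -1.7973 in → contributes +3.6802 in⁴
Total I = 11.754 in⁴.
For the y-axis: x̄ = 1.1223 in.
Repeating about the centroidal y-axis gives I_y = 5.8002 in⁴.
Polar second moment: J = I_x + I_y = 17.554 in⁴.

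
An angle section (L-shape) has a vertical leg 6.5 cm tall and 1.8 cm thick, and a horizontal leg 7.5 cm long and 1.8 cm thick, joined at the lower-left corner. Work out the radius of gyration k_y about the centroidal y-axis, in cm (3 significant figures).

k_y ≈ 2.22 cm

Decompose the section into non-overlapping parts with the origin at the bottom-left of its bounding rectangle.
Vertical leg: 1.8 × 6.5, A = 11.7 cm², x = 0.9 cm, Ī = 3.159 cm⁴.
Horizontal leg (remainder): 5.7 × 1.8, A = 10.26 cm², x = 4.65 cm, Ī = 27.779 cm⁴.
Centroid: x̄ = ΣA·x / ΣA = 2.652 cm.
Transfer each piece to the centroidal y-axis using Ī + A·d² with d = x − 2.652:
  vertical leg: d = -1.752 cm → contributes +39.074 cm⁴
  horizontal leg (remainder): d = 1.998 cm → contributes +68.735 cm⁴
Total I = 107.81 cm⁴.
Radius of gyration: k = √(I/A) = √(107.81 / 21.96) = 2.2157 cm.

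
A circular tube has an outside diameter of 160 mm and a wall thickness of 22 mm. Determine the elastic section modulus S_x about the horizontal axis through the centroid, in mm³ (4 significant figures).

Split into non-overlapping primitives; take the origin at the lower-left of the bounding box.
Outer circle: ⌀160, A = 20106.2 mm², y = 80 mm, Ī = 32 169 909 mm⁴.
Bore (subtracted): ⌀116, A = 10568.3 mm², y = 80 mm, Ī = 8 887 955 mm⁴.
By symmetry the centroid is at mid-height, ȳ = 80 mm.
All pieces are centred on the horizontal axis through the centroid, so I = ΣĪ (holes subtracted) = 23 281 954 mm⁴.
Extreme fibre distance c = 80 mm; S = I/c = 291 024 mm³.

S_x ≈ 2.910 × 10⁵ mm³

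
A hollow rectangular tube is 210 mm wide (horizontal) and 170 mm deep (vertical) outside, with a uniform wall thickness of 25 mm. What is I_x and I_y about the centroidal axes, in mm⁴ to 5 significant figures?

I_x ≈ 6.2938 × 10⁷ mm⁴, I_y ≈ 9.0238 × 10⁷ mm⁴

Treat the section as a set of non-overlapping primitives; coordinates are from the bounding-box lower-left.
Outer rectangle: 210 × 170, A = 35 700 mm², y = 85 mm, Ī = 85 977 500 mm⁴.
Inner void (subtracted): 160 × 120, A = 19 200 mm², y = 85 mm, Ī = 23 040 000 mm⁴.
By symmetry the centroid is at mid-height, ȳ = 85 mm.
All pieces are centred on the centroidal x-axis, so I = ΣĪ (holes subtracted) = 62 937 500 mm⁴.
Repeating about the centroidal y-axis gives I_y = 90 237 500 mm⁴.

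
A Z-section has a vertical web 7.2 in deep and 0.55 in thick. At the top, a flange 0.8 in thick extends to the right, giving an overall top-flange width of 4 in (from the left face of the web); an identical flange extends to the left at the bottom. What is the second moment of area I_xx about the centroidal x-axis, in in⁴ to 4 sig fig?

Treat the section as a set of non-overlapping primitives; coordinates are from the bounding-box lower-left.
Web: 0.55 × 7.2, A = 3.96 in², y = 3.6 in, Ī = 17.1072 in⁴.
Top flange (beyond web): 3.45 × 0.8, A = 2.76 in², y = 6.8 in, Ī = 0.1472 in⁴.
Bottom flange (beyond web): 3.45 × 0.8, A = 2.76 in², y = 0.4 in, Ī = 0.1472 in⁴.
Centroid: ȳ = ΣA·y / ΣA = 3.6 in.
Transfer each piece to the centroidal x-axis using Ī + A·d² with d = y − 3.6:
  web: d = 0 in → contributes +17.1072 in⁴
  top flange (beyond web): d = 3.2 in → contributes +28.4096 in⁴
  bottom flange (beyond web): d = -3.2 in → contributes +28.4096 in⁴
Total I = 73.9264 in⁴.

I_xx ≈ 73.93 in⁴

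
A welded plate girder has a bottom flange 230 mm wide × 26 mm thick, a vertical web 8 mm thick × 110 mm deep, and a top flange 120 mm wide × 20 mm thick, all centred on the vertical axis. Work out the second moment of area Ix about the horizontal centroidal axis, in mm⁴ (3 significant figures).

Ix ≈ 3.23 × 10⁷ mm⁴

Treat the section as a set of non-overlapping primitives; coordinates are from the bounding-box lower-left.
Bottom plate: 230 × 26, A = 5 980 mm², y = 13 mm, Ī = 336 873 mm⁴.
Web plate: 8 × 110, A = 880 mm², y = 81 mm, Ī = 887 333 mm⁴.
Top plate: 120 × 20, A = 2 400 mm², y = 146 mm, Ī = 80 000 mm⁴.
Centroid: ȳ = ΣA·y / ΣA = 53.933 mm.
Transfer each piece to the horizontal centroidal axis using Ī + A·d² with d = y − 53.933:
  bottom plate: d = -40.933 mm → contributes +10 356 448 mm⁴
  web plate: d = 27.067 mm → contributes +1 532 039 mm⁴
  top plate: d = 92.067 mm → contributes +20 423 178 mm⁴
Total I = 32 311 665 mm⁴.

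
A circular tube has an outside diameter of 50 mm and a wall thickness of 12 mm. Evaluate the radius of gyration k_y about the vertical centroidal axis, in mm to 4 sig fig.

k_y ≈ 14.09 mm

Break the section into simple shapes (no overlaps), measuring from the bottom-left corner of the bounding box.
Outer circle: ⌀50, A = 1963.5 mm², x = 25 mm, Ī = 306 796 mm⁴.
Bore (subtracted): ⌀26, A = 530.929 mm², x = 25 mm, Ī = 22431.8 mm⁴.
By symmetry the centroid is at mid-width, x̄ = 25 mm.
All pieces are centred on the vertical centroidal axis, so I = ΣĪ (holes subtracted) = 284 364 mm⁴.
Radius of gyration: k = √(I/A) = √(284 364 / 1432.57) = 14.089 mm.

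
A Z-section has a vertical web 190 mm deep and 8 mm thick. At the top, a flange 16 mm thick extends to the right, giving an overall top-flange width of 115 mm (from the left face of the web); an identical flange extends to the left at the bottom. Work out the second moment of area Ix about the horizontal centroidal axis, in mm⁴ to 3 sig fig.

Ix ≈ 3.06 × 10⁷ mm⁴

Decompose the section into non-overlapping parts with the origin at the bottom-left of its bounding rectangle.
Web: 8 × 190, A = 1 520 mm², y = 95 mm, Ī = 4 572 667 mm⁴.
Top flange (beyond web): 107 × 16, A = 1 712 mm², y = 182 mm, Ī = 36 523 mm⁴.
Bottom flange (beyond web): 107 × 16, A = 1 712 mm², y = 8 mm, Ī = 36 523 mm⁴.
Centroid: ȳ = ΣA·y / ΣA = 95 mm.
Transfer each piece to the horizontal centroidal axis using Ī + A·d² with d = y − 95:
  web: d = 0 mm → contributes +4 572 667 mm⁴
  top flange (beyond web): d = 87 mm → contributes +12 994 651 mm⁴
  bottom flange (beyond web): d = -87 mm → contributes +12 994 651 mm⁴
Total I = 30 561 968 mm⁴.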